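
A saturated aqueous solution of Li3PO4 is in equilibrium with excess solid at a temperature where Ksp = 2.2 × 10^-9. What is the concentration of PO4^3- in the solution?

[PO4^3-] ≈ 3.0 × 10^-3 M

Li3PO4(s) ⇌ 3 Li^+ + PO4^3-
Ksp = [Li^+]^3[PO4^3-]
With molar solubility s: [Li^+] = 3s, [PO4^3-] = s.
Ksp = (3s)^3s = 27s^4
s = (2.2 × 10^-9 / 27)^(1/4) = 3.00 × 10^-3 M
[PO4^3-] = s = 3.0 x 10^-3 M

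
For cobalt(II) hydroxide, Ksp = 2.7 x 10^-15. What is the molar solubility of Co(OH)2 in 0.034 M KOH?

2.3 x 10^-12 M

Co(OH)2(s) ⇌ Co^2+(aq) + 2 OH^-(aq)
Ksp = [Co^2+][OH^-]^2
Let s be the molar solubility in this solution. [Co^2+] = s, [OH^-] = 0.034 + 2s ≈ 0.034 (common-ion effect: OH^- is already 0.034 M).
Ksp ≈ s × (0.034)^2
s = 2.3 × 10^-12 M
Check: 2s = 4.7 x 10^-12 ≪ 0.034, so the approximation is valid.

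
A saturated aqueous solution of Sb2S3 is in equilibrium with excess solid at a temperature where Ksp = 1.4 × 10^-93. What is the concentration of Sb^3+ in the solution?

Sb2S3(s) <=> 2 Sb^3+ + 3 S^2-
Ksp = [Sb^3+]^2[S^2-]^3
Let s = molar solubility. Then [Sb^3+] = 2s and [S^2-] = 3s.
Ksp = (2s)^2(3s)^3 = 108s^5
s = (1.4 × 10^-93 / 108)^(1/5) = 1.05 × 10^-19 M
[Sb^3+] = 2s = 2.1 × 10^-19 M

[Sb^3+] = 2.1 × 10^-19 M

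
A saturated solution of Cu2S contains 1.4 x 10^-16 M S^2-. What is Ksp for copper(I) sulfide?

Ksp ≈ 1.1 x 10^-47

Cu2S(s) ⇌ 2 Cu^+ + S^2-
Stoichiometry gives [Cu^+] = (2/1)[S^2-] = 2.80 × 10^-16 M.
Ksp = [Cu^+]^2[S^2-]
Ksp = (2.80 × 10^-16)^2 × 1.4 × 10^-16 = 1.1 × 10^-47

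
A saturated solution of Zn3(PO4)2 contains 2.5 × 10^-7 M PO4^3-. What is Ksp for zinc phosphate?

3.3 × 10^-33

Zn3(PO4)2(s) ⇌ 3 Zn^2+(aq) + 2 PO4^3-(aq)
Stoichiometry gives [Zn^2+] = (3/2)[PO4^3-] = 3.75 × 10^-7 M.
Ksp = [Zn^2+]^3[PO4^3-]^2
Ksp = (3.75 × 10^-7)^3 × (2.5 × 10^-7)^2 = 3.3 x 10^-33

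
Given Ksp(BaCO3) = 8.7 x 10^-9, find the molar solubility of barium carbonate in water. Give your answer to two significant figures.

BaCO3(s) ⇌ Ba^2+(aq) + CO3^2-(aq)
Ksp = [Ba^2+][CO3^2-]
For each mole of BaCO3 that dissolves: [Ba^2+] = s, [CO3^2-] = s.
Ksp = s^2
s = (8.7 x 10^-9)^(1/2) = 9.3 x 10^-5 M

9.3 × 10^-5 M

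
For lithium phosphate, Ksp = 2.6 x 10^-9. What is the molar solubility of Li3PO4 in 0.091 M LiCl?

Li3PO4(s) <=> 3 Li^+ + PO4^3-
Ksp = [Li^+]^3[PO4^3-]
Let s = moles of Li3PO4 that dissolve per litre. [Li^+] = 0.091 + 3s ≈ 0.091, [PO4^3-] = s (Ksp is small, so little additional dissolves).
Ksp ≈ (0.091)^3 × s
s = 3.5 × 10^-6 M
Check: 3s = 1.0 x 10^-5 ≪ 0.091, so the approximation is valid.

s = 3.5e-6 M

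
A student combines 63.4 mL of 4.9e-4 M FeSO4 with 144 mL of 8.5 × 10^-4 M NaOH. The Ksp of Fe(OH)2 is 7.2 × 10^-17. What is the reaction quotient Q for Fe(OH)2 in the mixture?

5.2 x 10^-11

Total volume = 63.4 + 144 = 207.4 mL.
[Fe^2+] = 4.9 × 10^-4 × (63.4/207.4) = 1.50 × 10^-4 M
[OH^-] = 8.5 × 10^-4 × (144/207.4) = 5.90 x 10^-4 M
Fe(OH)2(s) <=> Fe^2+ + 2 OH^-, so Q = [Fe^2+][OH^-]^2
Q = (1.50 × 10^-4)(5.90 × 10^-4)^2 = 5.2 x 10^-11
Q > Ksp, so Fe(OH)2 will precipitate.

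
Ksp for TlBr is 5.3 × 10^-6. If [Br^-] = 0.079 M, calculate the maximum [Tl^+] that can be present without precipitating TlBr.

[Tl^+] = 6.7 × 10^-5 M

TlBr(s) ⇌ Tl^+ + Br^-
Ksp = [Tl^+][Br^-]
Precipitation begins when Q = Ksp. With [Br^-] = 0.079 M:
5.3 × 10^-6 = (0.079) × [Tl^+]
[Tl^+] = (5.3 × 10^-6 / 7.9 x 10^-2) = 6.7 x 10^-5 M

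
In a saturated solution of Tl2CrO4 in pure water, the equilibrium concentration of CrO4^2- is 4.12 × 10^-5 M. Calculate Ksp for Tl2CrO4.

Ksp ≈ 2.80 × 10^-13

Tl2CrO4(s) ⇌ 2 Tl^+ + CrO4^2-
Stoichiometry gives [Tl^+] = (2/1)[CrO4^2-] = 8.240 × 10^-5 M.
Ksp = [Tl^+]^2[CrO4^2-]
Ksp = (8.240 x 10^-5)^2 × 4.12 × 10^-5 = 2.80 x 10^-13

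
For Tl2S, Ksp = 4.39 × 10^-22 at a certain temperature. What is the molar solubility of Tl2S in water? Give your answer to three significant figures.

4.79 x 10^-8 M

Tl2S(s) ⇌ 2 Tl^+(aq) + S^2-(aq)
Ksp = [Tl^+]^2[S^2-]
With molar solubility s: [Tl^+] = 2s, [S^2-] = s.
So Ksp = (2s)^2 × s = 4s^3
s^3 = 4.39 × 10^-22 / 4, so s = 4.79 x 10^-8 M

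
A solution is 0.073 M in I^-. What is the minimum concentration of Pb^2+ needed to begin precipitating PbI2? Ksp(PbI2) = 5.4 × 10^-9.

PbI2(s) ⇌ Pb^2+ + 2 I^-
Ksp = [Pb^2+][I^-]^2
Precipitation begins when Q = Ksp. With [I^-] = 0.073 M:
5.4 × 10^-9 = (0.073)^2 × [Pb^2+]
[Pb^2+] = (5.4 × 10^-9 / 5.33 x 10^-3) = 1.0 × 10^-6 M

1.0e-6 M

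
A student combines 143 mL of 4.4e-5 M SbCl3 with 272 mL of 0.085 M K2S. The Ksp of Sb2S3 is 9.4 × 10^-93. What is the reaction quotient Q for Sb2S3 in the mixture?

Total volume = 143 + 272 = 415 mL.
[Sb^3+] = 4.4 × 10^-5 × (143/415) = 1.52 × 10^-5 M
[S^2-] = 8.5 × 10^-2 × (272/415) = 5.57 x 10^-2 M
Sb2S3(s) ⇌ 2 Sb^3+ + 3 S^2-, so Q = [Sb^3+]^2[S^2-]^3
Q = (1.52 × 10^-5)^2(5.57 × 10^-2)^3 = 4.0 × 10^-14
Q > Ksp, so Sb2S3 will precipitate.

4.0 × 10^-14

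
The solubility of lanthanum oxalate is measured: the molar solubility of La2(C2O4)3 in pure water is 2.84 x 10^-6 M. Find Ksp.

La2(C2O4)3(s) <=> 2 La^3+ + 3 C2O4^2-
With molar solubility s: [La^3+] = 2s, [C2O4^2-] = 3s.
Ksp = [La^3+]^2[C2O4^2-]^3
Substituting: Ksp = (2s)^2(3s)^3 = 108s^5
Ksp = 108 × (2.84 × 10^-6)^5 = 2.00 × 10^-26

Ksp ≈ 2.00 × 10^-26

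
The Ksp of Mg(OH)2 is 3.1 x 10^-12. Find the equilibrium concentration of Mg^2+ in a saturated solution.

9.2e-5 M

Mg(OH)2(s) ⇌ Mg^2+ + 2 OH^-
Ksp = [Mg^2+][OH^-]^2
If s mol/L of Mg(OH)2 dissolves, [Mg^2+] = s and [OH^-] = 2s.
Substituting: Ksp = s(2s)^2 = 4s^3
s = (3.1 x 10^-12 / 4)^(1/3) = 9.19 × 10^-5 M
[Mg^2+] = s = 9.2 x 10^-5 M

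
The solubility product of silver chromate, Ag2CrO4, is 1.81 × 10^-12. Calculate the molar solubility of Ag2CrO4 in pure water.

Ag2CrO4(s) <=> 2 Ag^+(aq) + CrO4^2-(aq)
Ksp = [Ag^+]^2[CrO4^2-]
Let s = molar solubility. Then [Ag^+] = 2s and [CrO4^2-] = s.
Ksp = (2s)^2s = 4s^3
s = (1.81 × 10^-12 / 4)^(1/3) = 7.68 x 10^-5 M

s ≈ 7.68 × 10^-5 M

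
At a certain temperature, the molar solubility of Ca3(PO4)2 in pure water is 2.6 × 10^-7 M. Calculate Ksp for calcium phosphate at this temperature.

Ksp = 1.3 × 10^-31

Ca3(PO4)2(s) ⇌ 3 Ca^2+ + 2 PO4^3-
Let s = molar solubility. Then [Ca^2+] = 3s and [PO4^3-] = 2s.
Ksp = [Ca^2+]^3[PO4^3-]^2
Substituting: Ksp = (3s)^3(2s)^2 = 108s^5
Ksp = 108 × (2.6 × 10^-7)^5 = 1.3 × 10^-31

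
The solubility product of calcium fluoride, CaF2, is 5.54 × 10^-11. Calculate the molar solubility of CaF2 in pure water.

CaF2(s) ⇌ Ca^2+ + 2 F^-
Ksp = [Ca^2+][F^-]^2
With molar solubility s: [Ca^2+] = s, [F^-] = 2s.
Ksp = s(2s)^2 = 4s^3
s^3 = 5.54 × 10^-11 / 4, so s = 2.40 x 10^-4 M

s = 2.40 × 10^-4 M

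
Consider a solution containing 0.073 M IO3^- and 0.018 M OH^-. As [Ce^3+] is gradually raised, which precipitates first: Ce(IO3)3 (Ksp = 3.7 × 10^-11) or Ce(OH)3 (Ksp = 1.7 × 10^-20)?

Each salt begins to precipitate when Q = Ksp, i.e. when [Ce^3+] reaches its threshold.
For Ce(IO3)3: 3.7 × 10^-11 = (0.073)^3 × [Ce^3+]  ⇒  [Ce^3+] = 9.5 × 10^-8 M.
For Ce(OH)3: 1.7 × 10^-20 = (0.018)^3 × [Ce^3+]  ⇒  [Ce^3+] = 2.9 × 10^-15 M.
The salt with the lower threshold [Ce^3+] precipitates first: Ce(OH)3.

Ce(OH)3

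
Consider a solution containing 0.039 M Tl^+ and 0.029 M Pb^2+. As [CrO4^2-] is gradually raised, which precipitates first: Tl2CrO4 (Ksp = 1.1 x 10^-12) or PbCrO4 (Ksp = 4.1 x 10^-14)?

Each salt begins to precipitate when Q = Ksp, i.e. when [CrO4^2-] reaches its threshold.
For Tl2CrO4: 1.1 x 10^-12 = (0.039)^2 × [CrO4^2-]  ⇒  [CrO4^2-] = 7.2 × 10^-10 M.
For PbCrO4: 4.1 x 10^-14 = 0.029 × [CrO4^2-]  ⇒  [CrO4^2-] = 1.4 x 10^-12 M.
The salt with the lower threshold [CrO4^2-] precipitates first: PbCrO4.

PbCrO4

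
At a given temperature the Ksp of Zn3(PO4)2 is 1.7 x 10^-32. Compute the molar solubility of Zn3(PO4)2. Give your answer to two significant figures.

1.7 × 10^-7 M

Zn3(PO4)2(s) ⇌ 3 Zn^2+(aq) + 2 PO4^3-(aq)
Ksp = [Zn^2+]^3[PO4^3-]^2
For each mole of Zn3(PO4)2 that dissolves: [Zn^2+] = 3s, [PO4^3-] = 2s.
So Ksp = (3s)^3 × (2s)^2 = 108s^5
s^5 = 1.7 x 10^-32 / 108, so s = 1.7 × 10^-7 M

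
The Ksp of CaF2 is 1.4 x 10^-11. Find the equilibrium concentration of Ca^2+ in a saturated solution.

[Ca^2+] ≈ 1.5 × 10^-4 M

CaF2(s) ⇌ Ca^2+ + 2 F^-
Ksp = [Ca^2+][F^-]^2
If s mol/L of CaF2 dissolves, [Ca^2+] = s and [F^-] = 2s.
So Ksp = s × (2s)^2 = 4s^3
s = (1.4 x 10^-11 / 4)^(1/3) = 1.52 × 10^-4 M
[Ca^2+] = s = 1.5 x 10^-4 M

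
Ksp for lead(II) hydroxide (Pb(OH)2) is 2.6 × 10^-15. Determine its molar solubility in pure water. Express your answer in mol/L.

Pb(OH)2(s) <=> Pb^2+ + 2 OH^-
Ksp = [Pb^2+][OH^-]^2
If s mol/L of Pb(OH)2 dissolves, [Pb^2+] = s and [OH^-] = 2s.
Substituting: Ksp = s(2s)^2 = 4s^3
s = (2.6 × 10^-15 / 4)^(1/3) = 8.7 × 10^-6 M

8.7e-6 M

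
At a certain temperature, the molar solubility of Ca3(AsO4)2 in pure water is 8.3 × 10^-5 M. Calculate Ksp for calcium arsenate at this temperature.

Ksp = 4.3 x 10^-19

Ca3(AsO4)2(s) ⇌ 3 Ca^2+ + 2 AsO4^3-
For each mole of Ca3(AsO4)2 that dissolves: [Ca^2+] = 3s, [AsO4^3-] = 2s.
Ksp = [Ca^2+]^3[AsO4^3-]^2
Substituting: Ksp = (3s)^3(2s)^2 = 108s^5
With s = 8.3 x 10^-5: Ksp = 4.3 × 10^-19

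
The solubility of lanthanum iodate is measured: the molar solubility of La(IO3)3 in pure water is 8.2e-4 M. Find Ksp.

La(IO3)3(s) <=> La^3+(aq) + 3 IO3^-(aq)
If s mol/L of La(IO3)3 dissolves, [La^3+] = s and [IO3^-] = 3s.
Ksp = [La^3+][IO3^-]^3
Substituting: Ksp = s(3s)^3 = 27s^4
With s = 8.2 x 10^-4: Ksp = 1.2 × 10^-11

Ksp = 1.2 x 10^-11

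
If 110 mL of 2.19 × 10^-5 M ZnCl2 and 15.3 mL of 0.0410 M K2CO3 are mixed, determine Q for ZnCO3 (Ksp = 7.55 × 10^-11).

Total volume = 110 + 15.3 = 125.3 mL.
[Zn^2+] = 2.19 × 10^-5 × (110/125.3) = 1.923 x 10^-5 M
[CO3^2-] = 4.10 × 10^-2 × (15.3/125.3) = 5.006 × 10^-3 M
ZnCO3(s) ⇌ Zn^2+ + CO3^2-, so Q = [Zn^2+][CO3^2-]
Q = (1.923 × 10^-5)(5.006 x 10^-3) = 9.63 × 10^-8
Q > Ksp, so ZnCO3 will precipitate.

9.63 x 10^-8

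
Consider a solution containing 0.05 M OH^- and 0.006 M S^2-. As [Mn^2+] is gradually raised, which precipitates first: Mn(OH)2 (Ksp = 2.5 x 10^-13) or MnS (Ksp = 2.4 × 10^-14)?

Precipitation of each salt starts when its ion product equals its Ksp.
For Mn(OH)2: 2.5 x 10^-13 = (0.05)^2 × [Mn^2+]  ⇒  [Mn^2+] = 1.0 × 10^-10 M.
For MnS: 2.4 × 10^-14 = 0.006 × [Mn^2+]  ⇒  [Mn^2+] = 4.0 x 10^-12 M.
The salt with the lower threshold [Mn^2+] precipitates first: MnS.

MnS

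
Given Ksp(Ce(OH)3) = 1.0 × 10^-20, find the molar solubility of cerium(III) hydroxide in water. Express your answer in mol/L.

s = 4.4 x 10^-6 M

Ce(OH)3(s) <=> Ce^3+(aq) + 3 OH^-(aq)
Ksp = [Ce^3+][OH^-]^3
If s mol/L of Ce(OH)3 dissolves, [Ce^3+] = s and [OH^-] = 3s.
So Ksp = s × (3s)^3 = 27s^4
Solving, s = (1.0 × 10^-20/27)^(1/4) = 4.4 x 10^-6 M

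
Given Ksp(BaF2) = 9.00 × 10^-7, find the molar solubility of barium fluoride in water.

BaF2(s) ⇌ Ba^2+(aq) + 2 F^-(aq)
Ksp = [Ba^2+][F^-]^2
With molar solubility s: [Ba^2+] = s, [F^-] = 2s.
Ksp = s(2s)^2 = 4s^3
s^3 = 9.00 × 10^-7 / 4, so s = 6.08 × 10^-3 M

6.08 x 10^-3 M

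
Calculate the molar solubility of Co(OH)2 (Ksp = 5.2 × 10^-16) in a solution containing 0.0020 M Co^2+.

Co(OH)2(s) ⇌ Co^2+ + 2 OH^-
Ksp = [Co^2+][OH^-]^2
Let s = moles of Co(OH)2 that dissolve per litre. [Co^2+] = 0.0020 + s ≈ 0.0020, [OH^-] = 2s (since the Co^2+ already present dominates).
Ksp ≈ 0.0020 × (2s)^2
s = 2.5 × 10^-7 M
Check: s = 2.5 x 10^-7 ≪ 0.0020, so the approximation is valid.

2.5 x 10^-7 M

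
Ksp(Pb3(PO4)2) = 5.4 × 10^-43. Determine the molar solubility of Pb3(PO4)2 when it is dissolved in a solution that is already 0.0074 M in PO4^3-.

Pb3(PO4)2(s) ⇌ 3 Pb^2+ + 2 PO4^3-
Ksp = [Pb^2+]^3[PO4^3-]^2
Let s be the molar solubility in this solution. [Pb^2+] = 3s, [PO4^3-] = 0.0074 + 2s ≈ 0.0074 (common-ion effect: PO4^3- is already 0.0074 M).
Ksp ≈ (3s)^3 × (0.0074)^2
s = 7.1 × 10^-14 M
Check: 2s = 1.4 × 10^-13 ≪ 0.0074, so the approximation is valid.

s ≈ 7.1 x 10^-14 M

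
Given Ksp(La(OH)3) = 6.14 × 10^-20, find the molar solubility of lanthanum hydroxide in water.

La(OH)3(s) <=> La^3+(aq) + 3 OH^-(aq)
Ksp = [La^3+][OH^-]^3
For each mole of La(OH)3 that dissolves: [La^3+] = s, [OH^-] = 3s.
Ksp = s(3s)^3 = 27s^4
s^4 = 6.14 × 10^-20 / 27, so s = 6.91 x 10^-6 M

s ≈ 6.91e-6 M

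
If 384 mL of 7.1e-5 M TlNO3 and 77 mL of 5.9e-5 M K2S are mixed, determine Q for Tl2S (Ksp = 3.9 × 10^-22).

Total volume = 384 + 77 = 461 mL.
[Tl^+] = 7.1 × 10^-5 × (384/461) = 5.91 × 10^-5 M
[S^2-] = 5.9 x 10^-5 × (77/461) = 9.85 × 10^-6 M
Tl2S(s) ⇌ 2 Tl^+(aq) + S^2-(aq), so Q = [Tl^+]^2[S^2-]
Q = (5.91 × 10^-5)^2(9.85 × 10^-6) = 3.4 × 10^-14
Q > Ksp, so Tl2S will precipitate.

Q = 3.4 × 10^-14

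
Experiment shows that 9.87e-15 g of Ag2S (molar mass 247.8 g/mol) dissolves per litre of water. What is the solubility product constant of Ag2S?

Ksp ≈ 2.53 × 10^-49

Molar solubility s = (9.87 × 10^-15 g/L) / (247.8 g/mol) = 3.983 × 10^-17 M.
Ag2S(s) ⇌ 2 Ag^+ + S^2-
With molar solubility s: [Ag^+] = 2s, [S^2-] = s.
Ksp = [Ag^+]^2[S^2-]
Substituting: Ksp = (2s)^2s = 4s^3
Ksp = 4 × (3.983 × 10^-17)^3 = 2.53 × 10^-49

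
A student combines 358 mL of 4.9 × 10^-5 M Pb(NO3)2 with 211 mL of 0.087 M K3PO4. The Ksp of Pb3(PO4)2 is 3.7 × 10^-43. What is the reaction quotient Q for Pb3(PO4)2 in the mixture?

Q = 3.0e-17

Total volume = 358 + 211 = 569 mL.
[Pb^2+] = 4.9 × 10^-5 × (358/569) = 3.08 × 10^-5 M
[PO4^3-] = 8.7 x 10^-2 × (211/569) = 3.23 × 10^-2 M
Pb3(PO4)2(s) ⇌ 3 Pb^2+(aq) + 2 PO4^3-(aq), so Q = [Pb^2+]^3[PO4^3-]^2
Q = (3.08 × 10^-5)^3(3.23 × 10^-2)^2 = 3.0 x 10^-17
Q > Ksp, so Pb3(PO4)2 will precipitate.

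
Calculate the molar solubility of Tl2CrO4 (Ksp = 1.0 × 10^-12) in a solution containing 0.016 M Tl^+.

3.9 × 10^-9 M

Tl2CrO4(s) ⇌ 2 Tl^+(aq) + CrO4^2-(aq)
Ksp = [Tl^+]^2[CrO4^2-]
Let s = moles of Tl2CrO4 that dissolve per litre. [Tl^+] = 0.016 + 2s ≈ 0.016, [CrO4^2-] = s (since the Tl^+ already present dominates).
Ksp ≈ (0.016)^2 × s
s = 3.9 × 10^-9 M
Check: 2s = 7.8 × 10^-9 ≪ 0.016, so the approximation is valid.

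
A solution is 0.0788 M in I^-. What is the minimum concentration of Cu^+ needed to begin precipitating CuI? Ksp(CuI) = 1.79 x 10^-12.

CuI(s) <=> Cu^+(aq) + I^-(aq)
Ksp = [Cu^+][I^-]
Precipitation begins when Q = Ksp. With [I^-] = 0.0788 M:
1.79 x 10^-12 = (0.0788) × [Cu^+]
[Cu^+] = (1.79 x 10^-12 / 7.88 x 10^-2) = 2.27 × 10^-11 M

[Cu^+] = 2.27 x 10^-11 M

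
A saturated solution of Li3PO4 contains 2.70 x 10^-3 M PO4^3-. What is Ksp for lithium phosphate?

Ksp ≈ 1.43 × 10^-9

Li3PO4(s) ⇌ 3 Li^+ + PO4^3-
Stoichiometry gives [Li^+] = (3/1)[PO4^3-] = 8.100 x 10^-3 M.
Ksp = [Li^+]^3[PO4^3-]
Ksp = (8.100 × 10^-3)^3 × 2.70 x 10^-3 = 1.43 × 10^-9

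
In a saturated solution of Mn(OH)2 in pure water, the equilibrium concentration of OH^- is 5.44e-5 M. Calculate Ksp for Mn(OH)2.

8.05 x 10^-14

Mn(OH)2(s) ⇌ Mn^2+(aq) + 2 OH^-(aq)
Stoichiometry gives [Mn^2+] = (1/2)[OH^-] = 2.720 × 10^-5 M.
Ksp = [Mn^2+][OH^-]^2
Ksp = 2.720 x 10^-5 × (5.44 × 10^-5)^2 = 8.05 × 10^-14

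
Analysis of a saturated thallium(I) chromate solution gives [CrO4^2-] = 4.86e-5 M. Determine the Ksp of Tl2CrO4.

Tl2CrO4(s) <=> 2 Tl^+(aq) + CrO4^2-(aq)
Stoichiometry gives [Tl^+] = (2/1)[CrO4^2-] = 9.720 × 10^-5 M.
Ksp = [Tl^+]^2[CrO4^2-]
Ksp = (9.720 × 10^-5)^2 × 4.86 × 10^-5 = 4.59 x 10^-13

Ksp ≈ 4.59 × 10^-13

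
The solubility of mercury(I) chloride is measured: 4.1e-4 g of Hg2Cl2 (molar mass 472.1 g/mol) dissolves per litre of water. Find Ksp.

Ksp = 2.6e-18

Molar solubility s = (4.1 x 10^-4 g/L) / (472.1 g/mol) = 8.68 x 10^-7 M.
Hg2Cl2(s) <=> Hg2^2+(aq) + 2 Cl^-(aq)
If s mol/L of Hg2Cl2 dissolves, [Hg2^2+] = s and [Cl^-] = 2s.
Ksp = [Hg2^2+][Cl^-]^2
Ksp = s(2s)^2 = 4s^3
With s = 8.68 × 10^-7: Ksp = 2.6 x 10^-18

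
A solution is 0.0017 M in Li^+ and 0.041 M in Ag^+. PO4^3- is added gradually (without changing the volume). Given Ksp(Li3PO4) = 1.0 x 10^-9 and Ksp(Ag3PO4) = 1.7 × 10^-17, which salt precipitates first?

Ag3PO4

Each salt begins to precipitate when Q = Ksp, i.e. when [PO4^3-] reaches its threshold.
For Li3PO4: 1.0 x 10^-9 = (0.0017)^3 × [PO4^3-]  ⇒  [PO4^3-] = 2.0 × 10^-1 M.
For Ag3PO4: 1.7 × 10^-17 = (0.041)^3 × [PO4^3-]  ⇒  [PO4^3-] = 2.5 × 10^-13 M.
The salt with the lower threshold [PO4^3-] precipitates first: Ag3PO4.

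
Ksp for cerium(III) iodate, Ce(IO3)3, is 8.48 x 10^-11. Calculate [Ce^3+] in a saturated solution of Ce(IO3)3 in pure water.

Ce(IO3)3(s) ⇌ Ce^3+ + 3 IO3^-
Ksp = [Ce^3+][IO3^-]^3
Let s = molar solubility. Then [Ce^3+] = s and [IO3^-] = 3s.
Ksp = s(3s)^3 = 27s^4
s^4 = 8.48 x 10^-11 / 27, so s = 1.331 × 10^-3 M
[Ce^3+] = s = 1.33 × 10^-3 M

[Ce^3+] ≈ 1.33e-3 M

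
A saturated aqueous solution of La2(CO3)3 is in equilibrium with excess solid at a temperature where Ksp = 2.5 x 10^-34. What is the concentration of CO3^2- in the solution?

La2(CO3)3(s) ⇌ 2 La^3+ + 3 CO3^2-
Ksp = [La^3+]^2[CO3^2-]^3
If s mol/L of La2(CO3)3 dissolves, [La^3+] = 2s and [CO3^2-] = 3s.
Ksp = (2s)^2(3s)^3 = 108s^5
s = (2.5 x 10^-34 / 108)^(1/5) = 7.46 × 10^-8 M
[CO3^2-] = 3s = 2.2 x 10^-7 M

[CO3^2-] = 2.2e-7 M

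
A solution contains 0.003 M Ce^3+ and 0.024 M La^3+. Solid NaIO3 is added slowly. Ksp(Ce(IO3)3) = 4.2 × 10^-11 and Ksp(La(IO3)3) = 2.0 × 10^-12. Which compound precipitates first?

Precipitation of each salt starts when its ion product equals its Ksp.
For Ce(IO3)3: 4.2 × 10^-11 = 0.003 × [IO3^-]^3  ⇒  [IO3^-] = 2.4 × 10^-3 M.
For La(IO3)3: 2.0 × 10^-12 = 0.024 × [IO3^-]^3  ⇒  [IO3^-] = 4.4 x 10^-4 M.
The salt with the lower threshold [IO3^-] precipitates first: La(IO3)3.

La(IO3)3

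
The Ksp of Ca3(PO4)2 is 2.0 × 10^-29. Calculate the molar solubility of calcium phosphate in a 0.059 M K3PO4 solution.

s = 6.0e-10 M

Ca3(PO4)2(s) <=> 3 Ca^2+ + 2 PO4^3-
Ksp = [Ca^2+]^3[PO4^3-]^2
Let s be the molar solubility in this solution. [Ca^2+] = 3s, [PO4^3-] = 0.059 + 2s ≈ 0.059 (since PO4^3- from K3PO4 dominates).
Ksp ≈ (3s)^3 × (0.059)^2
s = 6.0 × 10^-10 M
Check: 2s = 1.2 × 10^-9 ≪ 0.059, so the approximation is valid.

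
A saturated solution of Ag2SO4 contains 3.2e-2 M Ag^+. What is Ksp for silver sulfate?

1.6e-5

Ag2SO4(s) <=> 2 Ag^+ + SO4^2-
Stoichiometry gives [SO4^2-] = (1/2)[Ag^+] = 1.60 × 10^-2 M.
Ksp = [Ag^+]^2[SO4^2-]
Ksp = (3.2 x 10^-2)^2 × 1.60 × 10^-2 = 1.6 × 10^-5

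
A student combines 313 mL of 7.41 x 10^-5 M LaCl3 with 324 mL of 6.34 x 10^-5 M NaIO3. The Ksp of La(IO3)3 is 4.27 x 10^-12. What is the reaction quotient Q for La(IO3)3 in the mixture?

Total volume = 313 + 324 = 637 mL.
[La^3+] = 7.41 x 10^-5 × (313/637) = 3.641 x 10^-5 M
[IO3^-] = 6.34 × 10^-5 × (324/637) = 3.225 x 10^-5 M
La(IO3)3(s) ⇌ La^3+(aq) + 3 IO3^-(aq), so Q = [La^3+][IO3^-]^3
Q = (3.641 × 10^-5)(3.225 x 10^-5)^3 = 1.22 x 10^-18
Q < Ksp, so no precipitate of La(IO3)3 forms.

1.22 × 10^-18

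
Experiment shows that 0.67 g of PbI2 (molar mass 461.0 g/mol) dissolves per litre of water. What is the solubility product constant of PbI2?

Ksp ≈ 1.2 × 10^-8

Molar solubility s = (6.7 × 10^-1 g/L) / (461.0 g/mol) = 1.45 × 10^-3 M.
PbI2(s) ⇌ Pb^2+(aq) + 2 I^-(aq)
For each mole of PbI2 that dissolves: [Pb^2+] = s, [I^-] = 2s.
Ksp = [Pb^2+][I^-]^2
So Ksp = s × (2s)^2 = 4s^3
Ksp = 4 × (1.45 × 10^-3)^3 = 1.2 × 10^-8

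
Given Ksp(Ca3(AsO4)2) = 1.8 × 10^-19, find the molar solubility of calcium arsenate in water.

Ca3(AsO4)2(s) <=> 3 Ca^2+ + 2 AsO4^3-
Ksp = [Ca^2+]^3[AsO4^3-]^2
For each mole of Ca3(AsO4)2 that dissolves: [Ca^2+] = 3s, [AsO4^3-] = 2s.
Substituting: Ksp = (3s)^3(2s)^2 = 108s^5
Solving, s = (1.8 × 10^-19/108)^(1/5) = 7.0 x 10^-5 M

s = 7.0 × 10^-5 M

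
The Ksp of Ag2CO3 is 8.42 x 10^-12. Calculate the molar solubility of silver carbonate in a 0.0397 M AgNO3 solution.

s = 5.34 x 10^-9 M

Ag2CO3(s) ⇌ 2 Ag^+ + CO3^2-
Ksp = [Ag^+]^2[CO3^2-]
Let s be the molar solubility in this solution. [Ag^+] = 0.0397 + 2s ≈ 0.0397, [CO3^2-] = s (common-ion effect: Ag^+ is already 0.0397 M).
Ksp ≈ (0.0397)^2 × s
s = 5.34 × 10^-9 M
Check: 2s = 1.1 × 10^-8 ≪ 0.0397, so the approximation is valid.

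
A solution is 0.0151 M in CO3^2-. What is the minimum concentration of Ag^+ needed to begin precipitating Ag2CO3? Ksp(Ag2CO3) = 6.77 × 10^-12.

Ag2CO3(s) ⇌ 2 Ag^+(aq) + CO3^2-(aq)
Ksp = [Ag^+]^2[CO3^2-]
Precipitation begins when Q = Ksp. With [CO3^2-] = 0.0151 M:
6.77 × 10^-12 = (0.0151) × [Ag^+]^2
[Ag^+] = (6.77 × 10^-12 / 1.51 × 10^-2)^(1/2) = 2.12 × 10^-5 M

[Ag^+] = 2.12 x 10^-5 M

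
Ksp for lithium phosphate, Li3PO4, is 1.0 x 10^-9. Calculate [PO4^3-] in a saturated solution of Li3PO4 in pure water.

[PO4^3-] = 2.5 × 10^-3 M

Li3PO4(s) ⇌ 3 Li^+(aq) + PO4^3-(aq)
Ksp = [Li^+]^3[PO4^3-]
For each mole of Li3PO4 that dissolves: [Li^+] = 3s, [PO4^3-] = s.
Ksp = (3s)^3s = 27s^4
s^4 = 1.0 x 10^-9 / 27, so s = 2.47 x 10^-3 M
[PO4^3-] = s = 2.5 × 10^-3 M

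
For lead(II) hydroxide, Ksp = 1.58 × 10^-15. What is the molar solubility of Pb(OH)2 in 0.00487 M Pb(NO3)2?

s = 2.85e-7 M

Pb(OH)2(s) <=> Pb^2+(aq) + 2 OH^-(aq)
Ksp = [Pb^2+][OH^-]^2
Let s be the molar solubility in this solution. [Pb^2+] = 0.00487 + s ≈ 0.00487, [OH^-] = 2s (Ksp is small, so little additional dissolves).
Ksp ≈ 0.00487 × (2s)^2
s = 2.85 x 10^-7 M
Check: s = 2.8 × 10^-7 ≪ 0.00487, so the approximation is valid.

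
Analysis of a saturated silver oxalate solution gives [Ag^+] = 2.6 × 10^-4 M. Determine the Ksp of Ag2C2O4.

Ag2C2O4(s) ⇌ 2 Ag^+(aq) + C2O4^2-(aq)
Stoichiometry gives [C2O4^2-] = (1/2)[Ag^+] = 1.30 x 10^-4 M.
Ksp = [Ag^+]^2[C2O4^2-]
Ksp = (2.6 × 10^-4)^2 × 1.30 × 10^-4 = 8.8 x 10^-12

Ksp ≈ 8.8e-12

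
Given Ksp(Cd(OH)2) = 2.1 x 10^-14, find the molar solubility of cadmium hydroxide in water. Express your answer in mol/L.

Cd(OH)2(s) ⇌ Cd^2+(aq) + 2 OH^-(aq)
Ksp = [Cd^2+][OH^-]^2
If s mol/L of Cd(OH)2 dissolves, [Cd^2+] = s and [OH^-] = 2s.
Substituting: Ksp = s(2s)^2 = 4s^3
s = (2.1 x 10^-14 / 4)^(1/3) = 1.7 × 10^-5 M

s ≈ 1.7 × 10^-5 M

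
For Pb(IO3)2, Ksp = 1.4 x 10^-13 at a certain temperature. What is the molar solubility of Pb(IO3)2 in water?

Pb(IO3)2(s) ⇌ Pb^2+(aq) + 2 IO3^-(aq)
Ksp = [Pb^2+][IO3^-]^2
For each mole of Pb(IO3)2 that dissolves: [Pb^2+] = s, [IO3^-] = 2s.
So Ksp = s × (2s)^2 = 4s^3
Solving, s = (1.4 x 10^-13/4)^(1/3) = 3.3 x 10^-5 M

s ≈ 3.3e-5 M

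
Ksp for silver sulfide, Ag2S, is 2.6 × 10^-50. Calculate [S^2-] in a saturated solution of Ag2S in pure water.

[S^2-] = 1.9 × 10^-17 M

Ag2S(s) ⇌ 2 Ag^+(aq) + S^2-(aq)
Ksp = [Ag^+]^2[S^2-]
If s mol/L of Ag2S dissolves, [Ag^+] = 2s and [S^2-] = s.
So Ksp = (2s)^2 × s = 4s^3
s = (2.6 × 10^-50 / 4)^(1/3) = 1.87 × 10^-17 M
[S^2-] = s = 1.9 x 10^-17 M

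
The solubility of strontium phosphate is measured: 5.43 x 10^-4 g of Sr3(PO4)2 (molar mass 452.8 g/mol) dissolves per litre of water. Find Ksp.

Ksp = 2.68 × 10^-28

Molar solubility s = (5.43 × 10^-4 g/L) / (452.8 g/mol) = 1.199 × 10^-6 M.
Sr3(PO4)2(s) <=> 3 Sr^2+ + 2 PO4^3-
With molar solubility s: [Sr^2+] = 3s, [PO4^3-] = 2s.
Ksp = [Sr^2+]^3[PO4^3-]^2
So Ksp = (3s)^3 × (2s)^2 = 108s^5
With s = 1.199 x 10^-6: Ksp = 2.68 × 10^-28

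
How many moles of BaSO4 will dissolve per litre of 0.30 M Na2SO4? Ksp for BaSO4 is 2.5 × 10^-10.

BaSO4(s) ⇌ Ba^2+(aq) + SO4^2-(aq)
Ksp = [Ba^2+][SO4^2-]
Let s be the molar solubility in this solution. [Ba^2+] = s, [SO4^2-] = 0.30 + s ≈ 0.30 (common-ion effect: SO4^2- is already 0.30 M).
Ksp ≈ s × 0.30
s = 8.3 × 10^-10 M
Check: s = 8.3 x 10^-10 ≪ 0.30, so the approximation is valid.

s = 8.3 x 10^-10 M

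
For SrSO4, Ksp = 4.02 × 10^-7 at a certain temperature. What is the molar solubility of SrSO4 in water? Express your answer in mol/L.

6.34 × 10^-4 M

SrSO4(s) ⇌ Sr^2+ + SO4^2-
Ksp = [Sr^2+][SO4^2-]
With molar solubility s: [Sr^2+] = s, [SO4^2-] = s.
Ksp = s × s = s^2
s = √(4.02 × 10^-7) = 6.34 × 10^-4 M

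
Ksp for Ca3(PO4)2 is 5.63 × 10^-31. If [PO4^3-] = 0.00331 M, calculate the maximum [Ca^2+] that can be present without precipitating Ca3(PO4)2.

[Ca^2+] = 3.72 x 10^-9 M

Ca3(PO4)2(s) ⇌ 3 Ca^2+(aq) + 2 PO4^3-(aq)
Ksp = [Ca^2+]^3[PO4^3-]^2
Precipitation begins when Q = Ksp. With [PO4^3-] = 0.00331 M:
5.63 × 10^-31 = (0.00331)^2 × [Ca^2+]^3
[Ca^2+] = (5.63 × 10^-31 / 1.096 × 10^-5)^(1/3) = 3.72 × 10^-9 M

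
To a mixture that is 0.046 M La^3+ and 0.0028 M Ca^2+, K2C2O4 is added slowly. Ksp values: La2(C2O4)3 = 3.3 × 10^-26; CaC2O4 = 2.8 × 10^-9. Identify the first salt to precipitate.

La2(C2O4)3

Each salt begins to precipitate when Q = Ksp, i.e. when [C2O4^2-] reaches its threshold.
For La2(C2O4)3: 3.3 × 10^-26 = (0.046)^2 × [C2O4^2-]^3  ⇒  [C2O4^2-] = 2.5 × 10^-8 M.
For CaC2O4: 2.8 × 10^-9 = 0.0028 × [C2O4^2-]  ⇒  [C2O4^2-] = 1.0 x 10^-6 M.
The salt with the lower threshold [C2O4^2-] precipitates first: La2(C2O4)3.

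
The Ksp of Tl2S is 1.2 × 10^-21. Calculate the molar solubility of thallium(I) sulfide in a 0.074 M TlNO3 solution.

Tl2S(s) ⇌ 2 Tl^+(aq) + S^2-(aq)
Ksp = [Tl^+]^2[S^2-]
Let s be the molar solubility in this solution. [Tl^+] = 0.074 + 2s ≈ 0.074, [S^2-] = s (Ksp is small, so little additional dissolves).
Ksp ≈ (0.074)^2 × s
s = 2.2 × 10^-19 M
Check: 2s = 4.4 × 10^-19 ≪ 0.074, so the approximation is valid.

2.2 × 10^-19 M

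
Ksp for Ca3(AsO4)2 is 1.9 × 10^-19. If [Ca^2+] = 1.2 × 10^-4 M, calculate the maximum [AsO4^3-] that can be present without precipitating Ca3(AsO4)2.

Ca3(AsO4)2(s) ⇌ 3 Ca^2+(aq) + 2 AsO4^3-(aq)
Ksp = [Ca^2+]^3[AsO4^3-]^2
Precipitation begins when Q = Ksp. With [Ca^2+] = 1.2 × 10^-4 M:
1.9 × 10^-19 = (1.2 × 10^-4)^3 × [AsO4^3-]^2
[AsO4^3-] = (1.9 × 10^-19 / 1.73 x 10^-12)^(1/2) = 3.3 × 10^-4 M

[AsO4^3-] ≈ 3.3 x 10^-4 M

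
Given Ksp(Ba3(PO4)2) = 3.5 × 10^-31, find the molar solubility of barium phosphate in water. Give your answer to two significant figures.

s = 3.2 x 10^-7 M

Ba3(PO4)2(s) ⇌ 3 Ba^2+ + 2 PO4^3-
Ksp = [Ba^2+]^3[PO4^3-]^2
For each mole of Ba3(PO4)2 that dissolves: [Ba^2+] = 3s, [PO4^3-] = 2s.
So Ksp = (3s)^3 × (2s)^2 = 108s^5
Solving, s = (3.5 × 10^-31/108)^(1/5) = 3.2 × 10^-7 M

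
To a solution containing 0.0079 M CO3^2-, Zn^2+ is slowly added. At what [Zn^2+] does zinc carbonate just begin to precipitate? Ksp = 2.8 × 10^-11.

[Zn^2+] = 3.5 × 10^-9 M

ZnCO3(s) <=> Zn^2+(aq) + CO3^2-(aq)
Ksp = [Zn^2+][CO3^2-]
Precipitation begins when Q = Ksp. With [CO3^2-] = 0.0079 M:
2.8 × 10^-11 = (0.0079) × [Zn^2+]
[Zn^2+] = (2.8 × 10^-11 / 7.9 × 10^-3) = 3.5 × 10^-9 M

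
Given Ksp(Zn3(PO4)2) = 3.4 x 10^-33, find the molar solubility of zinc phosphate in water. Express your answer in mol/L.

Zn3(PO4)2(s) ⇌ 3 Zn^2+(aq) + 2 PO4^3-(aq)
Ksp = [Zn^2+]^3[PO4^3-]^2
With molar solubility s: [Zn^2+] = 3s, [PO4^3-] = 2s.
So Ksp = (3s)^3 × (2s)^2 = 108s^5
s = (3.4 x 10^-33 / 108)^(1/5) = 1.3 × 10^-7 M

s = 1.3 × 10^-7 M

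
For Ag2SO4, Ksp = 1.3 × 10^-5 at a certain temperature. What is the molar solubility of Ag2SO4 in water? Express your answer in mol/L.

1.5 × 10^-2 M

Ag2SO4(s) ⇌ 2 Ag^+(aq) + SO4^2-(aq)
Ksp = [Ag^+]^2[SO4^2-]
For each mole of Ag2SO4 that dissolves: [Ag^+] = 2s, [SO4^2-] = s.
Substituting: Ksp = (2s)^2s = 4s^3
s^3 = 1.3 × 10^-5 / 4, so s = 1.5 x 10^-2 M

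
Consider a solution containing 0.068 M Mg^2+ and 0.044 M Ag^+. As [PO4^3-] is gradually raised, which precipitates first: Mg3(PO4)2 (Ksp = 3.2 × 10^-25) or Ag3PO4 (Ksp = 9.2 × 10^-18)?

Each salt begins to precipitate when Q = Ksp, i.e. when [PO4^3-] reaches its threshold.
For Mg3(PO4)2: 3.2 × 10^-25 = (0.068)^3 × [PO4^3-]^2  ⇒  [PO4^3-] = 3.2 x 10^-11 M.
For Ag3PO4: 9.2 × 10^-18 = (0.044)^3 × [PO4^3-]  ⇒  [PO4^3-] = 1.1 x 10^-13 M.
The salt with the lower threshold [PO4^3-] precipitates first: Ag3PO4.

Ag3PO4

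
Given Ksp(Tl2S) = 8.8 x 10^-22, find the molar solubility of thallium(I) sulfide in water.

s ≈ 6.0e-8 M

Tl2S(s) ⇌ 2 Tl^+ + S^2-
Ksp = [Tl^+]^2[S^2-]
For each mole of Tl2S that dissolves: [Tl^+] = 2s, [S^2-] = s.
So Ksp = (2s)^2 × s = 4s^3
Solving, s = (8.8 x 10^-22/4)^(1/3) = 6.0 × 10^-8 M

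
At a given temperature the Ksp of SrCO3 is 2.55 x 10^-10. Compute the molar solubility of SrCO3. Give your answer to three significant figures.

s = 1.60e-5 M

SrCO3(s) <=> Sr^2+ + CO3^2-
Ksp = [Sr^2+][CO3^2-]
With molar solubility s: [Sr^2+] = s, [CO3^2-] = s.
Ksp = s × s = s^2
s = √(2.55 x 10^-10) = 1.60 × 10^-5 M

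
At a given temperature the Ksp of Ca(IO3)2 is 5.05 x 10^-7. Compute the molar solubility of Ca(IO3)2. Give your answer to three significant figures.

Ca(IO3)2(s) ⇌ Ca^2+(aq) + 2 IO3^-(aq)
Ksp = [Ca^2+][IO3^-]^2
If s mol/L of Ca(IO3)2 dissolves, [Ca^2+] = s and [IO3^-] = 2s.
So Ksp = s × (2s)^2 = 4s^3
s^3 = 5.05 x 10^-7 / 4, so s = 5.02 × 10^-3 M

s ≈ 5.02e-3 M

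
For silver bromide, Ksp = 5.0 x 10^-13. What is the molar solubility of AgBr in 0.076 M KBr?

AgBr(s) ⇌ Ag^+(aq) + Br^-(aq)
Ksp = [Ag^+][Br^-]
If s mol/L dissolves here, [Ag^+] = s, [Br^-] = 0.076 + s ≈ 0.076 (Ksp is small, so little additional dissolves).
Ksp ≈ s × 0.076
s = 6.6 × 10^-12 M
Check: s = 6.6 x 10^-12 ≪ 0.076, so the approximation is valid.

s = 6.6 x 10^-12 M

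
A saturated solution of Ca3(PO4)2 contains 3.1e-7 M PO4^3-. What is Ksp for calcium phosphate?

Ca3(PO4)2(s) ⇌ 3 Ca^2+ + 2 PO4^3-
Stoichiometry gives [Ca^2+] = (3/2)[PO4^3-] = 4.65 × 10^-7 M.
Ksp = [Ca^2+]^3[PO4^3-]^2
Ksp = (4.65 × 10^-7)^3 × (3.1 x 10^-7)^2 = 9.7 × 10^-33

9.7 × 10^-33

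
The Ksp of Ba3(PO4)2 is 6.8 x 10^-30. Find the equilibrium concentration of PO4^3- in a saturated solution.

Ba3(PO4)2(s) <=> 3 Ba^2+(aq) + 2 PO4^3-(aq)
Ksp = [Ba^2+]^3[PO4^3-]^2
For each mole of Ba3(PO4)2 that dissolves: [Ba^2+] = 3s, [PO4^3-] = 2s.
Ksp = (3s)^3(2s)^2 = 108s^5
Solving, s = (6.8 x 10^-30/108)^(1/5) = 5.75 × 10^-7 M
[PO4^3-] = 2s = 1.2 × 10^-6 M

[PO4^3-] ≈ 1.2 x 10^-6 M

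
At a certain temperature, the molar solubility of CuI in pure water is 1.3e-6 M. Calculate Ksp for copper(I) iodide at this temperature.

Ksp ≈ 1.7e-12

CuI(s) ⇌ Cu^+(aq) + I^-(aq)
With molar solubility s: [Cu^+] = s, [I^-] = s.
Ksp = [Cu^+][I^-]
Ksp = (s)(s) = s^2
Ksp = (1.3 × 10^-6)^2 = 1.7 × 10^-12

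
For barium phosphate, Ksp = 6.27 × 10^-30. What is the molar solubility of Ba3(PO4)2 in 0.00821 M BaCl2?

Ba3(PO4)2(s) ⇌ 3 Ba^2+(aq) + 2 PO4^3-(aq)
Ksp = [Ba^2+]^3[PO4^3-]^2
Let s = moles of Ba3(PO4)2 that dissolve per litre. [Ba^2+] = 0.00821 + 3s ≈ 0.00821, [PO4^3-] = 2s (since Ba^2+ from BaCl2 dominates).
Ksp ≈ (0.00821)^3 × (2s)^2
s = 1.68 x 10^-12 M
Check: 3s = 5.0 x 10^-12 ≪ 0.00821, so the approximation is valid.

s = 1.68 × 10^-12 M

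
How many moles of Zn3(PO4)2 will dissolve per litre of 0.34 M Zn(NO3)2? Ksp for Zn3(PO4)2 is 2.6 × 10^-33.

Zn3(PO4)2(s) ⇌ 3 Zn^2+ + 2 PO4^3-
Ksp = [Zn^2+]^3[PO4^3-]^2
Let s be the molar solubility in this solution. [Zn^2+] = 0.34 + 3s ≈ 0.34, [PO4^3-] = 2s (common-ion effect: Zn^2+ is already 0.34 M).
Ksp ≈ (0.34)^3 × (2s)^2
s = 1.3 x 10^-16 M
Check: 3s = 3.9 × 10^-16 ≪ 0.34, so the approximation is valid.

s = 1.3e-16 M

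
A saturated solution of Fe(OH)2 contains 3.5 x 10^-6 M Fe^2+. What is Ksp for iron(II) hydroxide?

1.7e-16

Fe(OH)2(s) ⇌ Fe^2+(aq) + 2 OH^-(aq)
Stoichiometry gives [OH^-] = (2/1)[Fe^2+] = 7.00 × 10^-6 M.
Ksp = [Fe^2+][OH^-]^2
Ksp = 3.5 x 10^-6 × (7.00 x 10^-6)^2 = 1.7 x 10^-16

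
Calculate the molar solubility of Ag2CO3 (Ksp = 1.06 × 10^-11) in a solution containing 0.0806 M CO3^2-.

Ag2CO3(s) ⇌ 2 Ag^+ + CO3^2-
Ksp = [Ag^+]^2[CO3^2-]
Let s = moles of Ag2CO3 that dissolve per litre. [Ag^+] = 2s, [CO3^2-] = 0.0806 + s ≈ 0.0806 (common-ion effect: CO3^2- is already 0.0806 M).
Ksp ≈ (2s)^2 × 0.0806
s = 5.73 x 10^-6 M
Check: s = 5.7 × 10^-6 ≪ 0.0806, so the approximation is valid.

5.73 × 10^-6 M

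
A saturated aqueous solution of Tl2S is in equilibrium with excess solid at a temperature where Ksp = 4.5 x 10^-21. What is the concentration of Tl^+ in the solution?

[Tl^+] ≈ 2.1 × 10^-7 M

Tl2S(s) ⇌ 2 Tl^+(aq) + S^2-(aq)
Ksp = [Tl^+]^2[S^2-]
If s mol/L of Tl2S dissolves, [Tl^+] = 2s and [S^2-] = s.
Ksp = (2s)^2s = 4s^3
s = (4.5 x 10^-21 / 4)^(1/3) = 1.04 × 10^-7 M
[Tl^+] = 2s = 2.1 × 10^-7 M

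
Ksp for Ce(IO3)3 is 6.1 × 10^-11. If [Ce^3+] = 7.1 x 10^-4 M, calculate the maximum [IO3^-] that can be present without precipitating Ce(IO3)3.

Ce(IO3)3(s) ⇌ Ce^3+ + 3 IO3^-
Ksp = [Ce^3+][IO3^-]^3
Precipitation begins when Q = Ksp. With [Ce^3+] = 7.1 x 10^-4 M:
6.1 × 10^-11 = (7.1 x 10^-4) × [IO3^-]^3
[IO3^-] = (6.1 × 10^-11 / 7.1 x 10^-4)^(1/3) = 4.4 × 10^-3 M

[IO3^-] = 4.4e-3 M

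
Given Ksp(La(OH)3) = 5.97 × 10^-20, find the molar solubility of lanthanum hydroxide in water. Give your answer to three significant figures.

La(OH)3(s) ⇌ La^3+(aq) + 3 OH^-(aq)
Ksp = [La^3+][OH^-]^3
If s mol/L of La(OH)3 dissolves, [La^3+] = s and [OH^-] = 3s.
So Ksp = s × (3s)^3 = 27s^4
s^4 = 5.97 × 10^-20 / 27, so s = 6.86 × 10^-6 M

6.86e-6 M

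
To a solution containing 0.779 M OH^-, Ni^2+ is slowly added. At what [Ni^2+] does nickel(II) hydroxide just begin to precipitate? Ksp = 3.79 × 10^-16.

Ni(OH)2(s) ⇌ Ni^2+(aq) + 2 OH^-(aq)
Ksp = [Ni^2+][OH^-]^2
Precipitation begins when Q = Ksp. With [OH^-] = 0.779 M:
3.79 × 10^-16 = (0.779)^2 × [Ni^2+]
[Ni^2+] = (3.79 × 10^-16 / 6.068 × 10^-1) = 6.25 × 10^-16 M

6.25 x 10^-16 M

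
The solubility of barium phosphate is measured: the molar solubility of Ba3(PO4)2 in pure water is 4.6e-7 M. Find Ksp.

Ksp ≈ 2.2 × 10^-30

Ba3(PO4)2(s) ⇌ 3 Ba^2+ + 2 PO4^3-
With molar solubility s: [Ba^2+] = 3s, [PO4^3-] = 2s.
Ksp = [Ba^2+]^3[PO4^3-]^2
Ksp = (3s)^3(2s)^2 = 108s^5
Ksp = 108 × (4.6 × 10^-7)^5 = 2.2 x 10^-30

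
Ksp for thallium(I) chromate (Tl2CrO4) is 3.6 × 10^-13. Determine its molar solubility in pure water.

Tl2CrO4(s) ⇌ 2 Tl^+(aq) + CrO4^2-(aq)
Ksp = [Tl^+]^2[CrO4^2-]
Let s = molar solubility. Then [Tl^+] = 2s and [CrO4^2-] = s.
So Ksp = (2s)^2 × s = 4s^3
Solving, s = (3.6 × 10^-13/4)^(1/3) = 4.5 × 10^-5 M

s = 4.5e-5 M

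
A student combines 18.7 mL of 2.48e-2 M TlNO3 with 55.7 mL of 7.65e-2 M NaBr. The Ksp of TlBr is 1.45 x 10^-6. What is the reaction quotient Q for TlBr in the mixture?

Q = 3.57 × 10^-4

Total volume = 18.7 + 55.7 = 74.4 mL.
[Tl^+] = 2.48 × 10^-2 × (18.7/74.4) = 6.233 × 10^-3 M
[Br^-] = 7.65 × 10^-2 × (55.7/74.4) = 5.727 × 10^-2 M
TlBr(s) ⇌ Tl^+(aq) + Br^-(aq), so Q = [Tl^+][Br^-]
Q = (6.233 × 10^-3)(5.727 x 10^-2) = 3.57 × 10^-4
Q > Ksp, so TlBr will precipitate.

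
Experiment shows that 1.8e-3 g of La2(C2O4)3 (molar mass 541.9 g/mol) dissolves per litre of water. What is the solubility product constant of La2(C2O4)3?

Ksp = 4.4 × 10^-26

Molar solubility s = (1.8 × 10^-3 g/L) / (541.9 g/mol) = 3.32 x 10^-6 M.
La2(C2O4)3(s) <=> 2 La^3+ + 3 C2O4^2-
With molar solubility s: [La^3+] = 2s, [C2O4^2-] = 3s.
Ksp = [La^3+]^2[C2O4^2-]^3
Substituting: Ksp = (2s)^2(3s)^3 = 108s^5
With s = 3.32 × 10^-6: Ksp = 4.4 × 10^-26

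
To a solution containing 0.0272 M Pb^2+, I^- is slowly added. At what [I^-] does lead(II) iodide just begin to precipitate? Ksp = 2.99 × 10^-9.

[I^-] ≈ 3.32e-4 M

PbI2(s) ⇌ Pb^2+ + 2 I^-
Ksp = [Pb^2+][I^-]^2
Precipitation begins when Q = Ksp. With [Pb^2+] = 0.0272 M:
2.99 × 10^-9 = (0.0272) × [I^-]^2
[I^-] = (2.99 × 10^-9 / 2.72 × 10^-2)^(1/2) = 3.32 × 10^-4 M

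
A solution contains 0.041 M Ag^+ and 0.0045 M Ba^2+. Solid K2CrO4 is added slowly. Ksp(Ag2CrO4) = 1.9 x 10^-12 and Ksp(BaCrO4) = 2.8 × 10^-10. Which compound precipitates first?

Each salt begins to precipitate when Q = Ksp, i.e. when [CrO4^2-] reaches its threshold.
For Ag2CrO4: 1.9 x 10^-12 = (0.041)^2 × [CrO4^2-]  ⇒  [CrO4^2-] = 1.1 × 10^-9 M.
For BaCrO4: 2.8 × 10^-10 = 0.0045 × [CrO4^2-]  ⇒  [CrO4^2-] = 6.2 × 10^-8 M.
The salt with the lower threshold [CrO4^2-] precipitates first: Ag2CrO4.

Ag2CrO4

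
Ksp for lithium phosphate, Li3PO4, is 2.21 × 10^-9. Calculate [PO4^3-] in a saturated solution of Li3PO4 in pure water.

Li3PO4(s) ⇌ 3 Li^+ + PO4^3-
Ksp = [Li^+]^3[PO4^3-]
For each mole of Li3PO4 that dissolves: [Li^+] = 3s, [PO4^3-] = s.
Ksp = (3s)^3s = 27s^4
s^4 = 2.21 × 10^-9 / 27, so s = 3.008 x 10^-3 M
[PO4^3-] = s = 3.01 × 10^-3 M

3.01e-3 M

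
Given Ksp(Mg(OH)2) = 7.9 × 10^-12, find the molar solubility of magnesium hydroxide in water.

s ≈ 1.3 × 10^-4 M

Mg(OH)2(s) ⇌ Mg^2+(aq) + 2 OH^-(aq)
Ksp = [Mg^2+][OH^-]^2
If s mol/L of Mg(OH)2 dissolves, [Mg^2+] = s and [OH^-] = 2s.
So Ksp = s × (2s)^2 = 4s^3
Solving, s = (7.9 × 10^-12/4)^(1/3) = 1.3 × 10^-4 M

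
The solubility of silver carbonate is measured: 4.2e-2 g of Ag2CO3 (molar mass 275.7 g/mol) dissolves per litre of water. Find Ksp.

Molar solubility s = (4.2 × 10^-2 g/L) / (275.7 g/mol) = 1.52 × 10^-4 M.
Ag2CO3(s) ⇌ 2 Ag^+ + CO3^2-
If s mol/L of Ag2CO3 dissolves, [Ag^+] = 2s and [CO3^2-] = s.
Ksp = [Ag^+]^2[CO3^2-]
Ksp = (2s)^2s = 4s^3
Ksp = 4 × (1.52 x 10^-4)^3 = 1.4 × 10^-11

Ksp ≈ 1.4 × 10^-11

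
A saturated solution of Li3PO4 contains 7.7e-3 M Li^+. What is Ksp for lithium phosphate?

Li3PO4(s) ⇌ 3 Li^+(aq) + PO4^3-(aq)
Stoichiometry gives [PO4^3-] = (1/3)[Li^+] = 2.57 x 10^-3 M.
Ksp = [Li^+]^3[PO4^3-]
Ksp = (7.7 × 10^-3)^3 × 2.57 × 10^-3 = 1.2 × 10^-9

1.2 × 10^-9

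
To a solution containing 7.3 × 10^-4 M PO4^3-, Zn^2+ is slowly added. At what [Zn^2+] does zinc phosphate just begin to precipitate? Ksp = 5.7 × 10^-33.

[Zn^2+] = 2.2e-9 M

Zn3(PO4)2(s) ⇌ 3 Zn^2+(aq) + 2 PO4^3-(aq)
Ksp = [Zn^2+]^3[PO4^3-]^2
Precipitation begins when Q = Ksp. With [PO4^3-] = 7.3 × 10^-4 M:
5.7 × 10^-33 = (7.3 × 10^-4)^2 × [Zn^2+]^3
[Zn^2+] = (5.7 × 10^-33 / 5.33 x 10^-7)^(1/3) = 2.2 × 10^-9 M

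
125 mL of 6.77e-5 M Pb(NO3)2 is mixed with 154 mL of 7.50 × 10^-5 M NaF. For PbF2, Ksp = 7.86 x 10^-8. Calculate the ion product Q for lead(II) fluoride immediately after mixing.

Total volume = 125 + 154 = 279 mL.
[Pb^2+] = 6.77 × 10^-5 × (125/279) = 3.033 × 10^-5 M
[F^-] = 7.50 × 10^-5 × (154/279) = 4.140 × 10^-5 M
PbF2(s) ⇌ Pb^2+(aq) + 2 F^-(aq), so Q = [Pb^2+][F^-]^2
Q = (3.033 x 10^-5)(4.140 × 10^-5)^2 = 5.20 x 10^-14
Q < Ksp, so no precipitate of PbF2 forms.

Q ≈ 5.20 × 10^-14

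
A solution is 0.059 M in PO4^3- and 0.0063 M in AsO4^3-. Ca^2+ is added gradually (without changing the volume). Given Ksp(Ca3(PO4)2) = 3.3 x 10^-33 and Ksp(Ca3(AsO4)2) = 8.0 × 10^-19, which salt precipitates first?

Precipitation of each salt starts when its ion product equals its Ksp.
For Ca3(PO4)2: 3.3 x 10^-33 = (0.059)^2 × [Ca^2+]^3  ⇒  [Ca^2+] = 9.8 x 10^-11 M.
For Ca3(AsO4)2: 8.0 × 10^-19 = (0.0063)^2 × [Ca^2+]^3  ⇒  [Ca^2+] = 2.7 × 10^-5 M.
The salt with the lower threshold [Ca^2+] precipitates first: Ca3(PO4)2.

Ca3(PO4)2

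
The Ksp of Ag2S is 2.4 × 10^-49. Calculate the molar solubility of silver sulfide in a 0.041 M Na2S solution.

Ag2S(s) ⇌ 2 Ag^+ + S^2-
Ksp = [Ag^+]^2[S^2-]
Let s = moles of Ag2S that dissolve per litre. [Ag^+] = 2s, [S^2-] = 0.041 + s ≈ 0.041 (common-ion effect: S^2- is already 0.041 M).
Ksp ≈ (2s)^2 × 0.041
s = 1.2 × 10^-24 M
Check: s = 1.2 × 10^-24 ≪ 0.041, so the approximation is valid.

1.2 × 10^-24 M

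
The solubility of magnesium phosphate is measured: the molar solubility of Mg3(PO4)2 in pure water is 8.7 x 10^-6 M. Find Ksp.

5.4 × 10^-24

Mg3(PO4)2(s) ⇌ 3 Mg^2+ + 2 PO4^3-
If s mol/L of Mg3(PO4)2 dissolves, [Mg^2+] = 3s and [PO4^3-] = 2s.
Ksp = [Mg^2+]^3[PO4^3-]^2
Substituting: Ksp = (3s)^3(2s)^2 = 108s^5
Ksp = 108 × (8.7 x 10^-6)^5 = 5.4 × 10^-24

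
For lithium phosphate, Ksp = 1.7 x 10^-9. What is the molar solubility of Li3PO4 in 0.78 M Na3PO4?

s ≈ 4.3e-4 M

Li3PO4(s) ⇌ 3 Li^+ + PO4^3-
Ksp = [Li^+]^3[PO4^3-]
Let s = moles of Li3PO4 that dissolve per litre. [Li^+] = 3s, [PO4^3-] = 0.78 + s ≈ 0.78 (since PO4^3- from Na3PO4 dominates).
Ksp ≈ (3s)^3 × 0.78
s = 4.3 x 10^-4 M
Check: s = 4.3 × 10^-4 ≪ 0.78, so the approximation is valid.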